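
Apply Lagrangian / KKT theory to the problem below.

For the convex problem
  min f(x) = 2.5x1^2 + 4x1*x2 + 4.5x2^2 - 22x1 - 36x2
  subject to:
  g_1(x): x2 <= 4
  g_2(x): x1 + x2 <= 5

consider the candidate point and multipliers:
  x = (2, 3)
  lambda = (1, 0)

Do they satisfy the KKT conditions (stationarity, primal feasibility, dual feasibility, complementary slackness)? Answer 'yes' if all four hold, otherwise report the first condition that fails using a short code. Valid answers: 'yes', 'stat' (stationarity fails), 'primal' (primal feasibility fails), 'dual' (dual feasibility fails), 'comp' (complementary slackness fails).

Gradient of f: grad f(x) = Q x + c = (0, -1)
Constraint values g_i(x) = a_i^T x - b_i:
  g_1((2, 3)) = -1
  g_2((2, 3)) = 0
Stationarity residual: grad f(x) + sum_i lambda_i a_i = (0, 0)
  -> stationarity OK
Primal feasibility (all g_i <= 0): OK
Dual feasibility (all lambda_i >= 0): OK
Complementary slackness (lambda_i * g_i(x) = 0 for all i): FAILS

Verdict: the first failing condition is complementary_slackness -> comp.

comp


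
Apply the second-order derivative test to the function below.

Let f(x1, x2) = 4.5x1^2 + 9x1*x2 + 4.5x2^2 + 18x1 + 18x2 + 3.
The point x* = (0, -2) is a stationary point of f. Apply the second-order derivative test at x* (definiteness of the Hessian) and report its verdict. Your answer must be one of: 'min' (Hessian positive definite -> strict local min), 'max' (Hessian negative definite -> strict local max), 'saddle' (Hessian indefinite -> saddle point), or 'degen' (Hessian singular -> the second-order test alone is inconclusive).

Compute the Hessian H = grad^2 f:
  H = [[9, 9], [9, 9]]
Verify stationarity: grad f(x*) = H x* + g = (0, 0).
Eigenvalues of H: 0, 18.
H has a zero eigenvalue (singular; positive semidefinite but not definite), so H is neither positive definite, negative definite, nor indefinite. The second-order test alone is inconclusive -> degen.
(Indeed, f is constant along the null direction of H through x*, so x* is not a strict local extremum.)

degen


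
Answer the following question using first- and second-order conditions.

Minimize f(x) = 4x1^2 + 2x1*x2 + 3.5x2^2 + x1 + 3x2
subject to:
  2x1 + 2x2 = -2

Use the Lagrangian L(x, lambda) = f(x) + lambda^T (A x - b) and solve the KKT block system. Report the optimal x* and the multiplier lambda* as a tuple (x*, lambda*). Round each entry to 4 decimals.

Form the Lagrangian:
  L(x, lambda) = (1/2) x^T Q x + c^T x + lambda^T (A x - b)
Stationarity (grad_x L = 0): Q x + c + A^T lambda = 0.
Primal feasibility: A x = b.

This gives the KKT block system:
  [ Q   A^T ] [ x     ]   [-c ]
  [ A    0  ] [ lambda ] = [ b ]

Solving the linear system:
  x*      = (-0.2727, -0.7273)
  lambda* = (1.3182)
  f(x*)   = 0.0909

x* = (-0.2727, -0.7273), lambda* = (1.3182)


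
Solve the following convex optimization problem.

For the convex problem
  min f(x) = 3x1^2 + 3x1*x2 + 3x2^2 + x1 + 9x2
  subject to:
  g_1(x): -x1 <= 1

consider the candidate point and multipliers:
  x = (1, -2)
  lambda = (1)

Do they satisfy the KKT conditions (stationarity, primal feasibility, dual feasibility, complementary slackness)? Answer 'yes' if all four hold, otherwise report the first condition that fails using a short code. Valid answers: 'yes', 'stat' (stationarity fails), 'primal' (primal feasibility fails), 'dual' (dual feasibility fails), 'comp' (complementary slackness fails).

Gradient of f: grad f(x) = Q x + c = (1, 0)
Constraint values g_i(x) = a_i^T x - b_i:
  g_1((1, -2)) = -2
Stationarity residual: grad f(x) + sum_i lambda_i a_i = (0, 0)
  -> stationarity OK
Primal feasibility (all g_i <= 0): OK
Dual feasibility (all lambda_i >= 0): OK
Complementary slackness (lambda_i * g_i(x) = 0 for all i): FAILS

Verdict: the first failing condition is complementary_slackness -> comp.

comp


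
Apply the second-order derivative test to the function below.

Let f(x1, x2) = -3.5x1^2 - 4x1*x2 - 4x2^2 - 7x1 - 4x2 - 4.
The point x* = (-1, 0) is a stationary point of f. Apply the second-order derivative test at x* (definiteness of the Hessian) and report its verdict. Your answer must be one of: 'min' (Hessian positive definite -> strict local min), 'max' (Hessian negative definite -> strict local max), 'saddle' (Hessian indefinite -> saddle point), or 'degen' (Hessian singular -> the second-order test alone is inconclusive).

Compute the Hessian H = grad^2 f:
  H = [[-7, -4], [-4, -8]]
Verify stationarity: grad f(x*) = H x* + g = (0, 0).
Eigenvalues of H: -11.5311, -3.4689.
Both eigenvalues < 0, so H is negative definite -> x* is a strict local max.

max


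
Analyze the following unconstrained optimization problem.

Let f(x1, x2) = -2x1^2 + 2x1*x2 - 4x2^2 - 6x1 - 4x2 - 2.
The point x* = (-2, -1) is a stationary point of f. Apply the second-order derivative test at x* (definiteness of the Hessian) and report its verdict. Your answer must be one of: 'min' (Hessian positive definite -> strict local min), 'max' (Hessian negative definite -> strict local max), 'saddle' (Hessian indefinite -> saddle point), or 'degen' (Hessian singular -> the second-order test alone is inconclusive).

Compute the Hessian H = grad^2 f:
  H = [[-4, 2], [2, -8]]
Verify stationarity: grad f(x*) = H x* + g = (0, 0).
Eigenvalues of H: -8.8284, -3.1716.
Both eigenvalues < 0, so H is negative definite -> x* is a strict local max.

max


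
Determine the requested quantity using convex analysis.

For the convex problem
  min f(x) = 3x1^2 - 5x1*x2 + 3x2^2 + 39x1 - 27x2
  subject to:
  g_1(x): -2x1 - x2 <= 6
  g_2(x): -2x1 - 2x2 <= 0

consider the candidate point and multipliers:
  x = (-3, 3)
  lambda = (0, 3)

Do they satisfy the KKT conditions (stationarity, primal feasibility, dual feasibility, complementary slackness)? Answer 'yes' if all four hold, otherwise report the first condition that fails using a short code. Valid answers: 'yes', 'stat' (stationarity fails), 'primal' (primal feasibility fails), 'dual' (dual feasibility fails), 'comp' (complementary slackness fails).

Gradient of f: grad f(x) = Q x + c = (6, 6)
Constraint values g_i(x) = a_i^T x - b_i:
  g_1((-3, 3)) = -3
  g_2((-3, 3)) = 0
Stationarity residual: grad f(x) + sum_i lambda_i a_i = (0, 0)
  -> stationarity OK
Primal feasibility (all g_i <= 0): OK
Dual feasibility (all lambda_i >= 0): OK
Complementary slackness (lambda_i * g_i(x) = 0 for all i): OK

Verdict: yes, KKT holds.

yes


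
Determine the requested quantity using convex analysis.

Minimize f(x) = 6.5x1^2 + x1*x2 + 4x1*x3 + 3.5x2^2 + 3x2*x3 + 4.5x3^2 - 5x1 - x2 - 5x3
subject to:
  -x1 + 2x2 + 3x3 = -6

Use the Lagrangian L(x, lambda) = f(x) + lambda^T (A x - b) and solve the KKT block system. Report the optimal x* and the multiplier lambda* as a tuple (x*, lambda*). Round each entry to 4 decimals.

Form the Lagrangian:
  L(x, lambda) = (1/2) x^T Q x + c^T x + lambda^T (A x - b)
Stationarity (grad_x L = 0): Q x + c + A^T lambda = 0.
Primal feasibility: A x = b.

This gives the KKT block system:
  [ Q   A^T ] [ x     ]   [-c ]
  [ A    0  ] [ lambda ] = [ b ]

Solving the linear system:
  x*      = (1.1176, -0.7647, -1.1176)
  lambda* = (4.2941)
  f(x*)   = 13.2647

x* = (1.1176, -0.7647, -1.1176), lambda* = (4.2941)


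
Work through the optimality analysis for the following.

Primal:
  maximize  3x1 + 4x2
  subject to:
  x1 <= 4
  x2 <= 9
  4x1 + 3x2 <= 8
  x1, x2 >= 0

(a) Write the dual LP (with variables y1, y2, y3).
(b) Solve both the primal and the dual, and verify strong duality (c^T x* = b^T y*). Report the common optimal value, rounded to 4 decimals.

The standard primal-dual pair for 'max c^T x s.t. A x <= b, x >= 0' is:
  Dual:  min b^T y  s.t.  A^T y >= c,  y >= 0.

So the dual LP is:
  minimize  4y1 + 9y2 + 8y3
  subject to:
    y1 + 4y3 >= 3
    y2 + 3y3 >= 4
    y1, y2, y3 >= 0

Solving the primal: x* = (0, 2.6667).
  primal value c^T x* = 10.6667.
Solving the dual: y* = (0, 0, 1.3333).
  dual value b^T y* = 10.6667.
Strong duality: c^T x* = b^T y*. Confirmed.

10.6667


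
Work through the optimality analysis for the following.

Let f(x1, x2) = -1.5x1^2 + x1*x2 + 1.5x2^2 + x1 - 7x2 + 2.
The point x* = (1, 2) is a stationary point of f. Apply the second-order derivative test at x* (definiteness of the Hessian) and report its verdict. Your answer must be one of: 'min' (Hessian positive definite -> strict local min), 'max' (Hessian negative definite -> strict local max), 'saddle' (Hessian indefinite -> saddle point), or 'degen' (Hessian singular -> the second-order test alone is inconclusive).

Compute the Hessian H = grad^2 f:
  H = [[-3, 1], [1, 3]]
Verify stationarity: grad f(x*) = H x* + g = (0, 0).
Eigenvalues of H: -3.1623, 3.1623.
Eigenvalues have mixed signs, so H is indefinite -> x* is a saddle point.

saddle


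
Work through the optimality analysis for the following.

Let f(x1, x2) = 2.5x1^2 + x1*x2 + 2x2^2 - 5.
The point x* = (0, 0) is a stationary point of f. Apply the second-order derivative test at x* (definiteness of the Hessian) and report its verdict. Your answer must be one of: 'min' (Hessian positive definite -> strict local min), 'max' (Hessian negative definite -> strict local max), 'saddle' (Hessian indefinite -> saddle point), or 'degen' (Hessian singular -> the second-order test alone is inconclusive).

Compute the Hessian H = grad^2 f:
  H = [[5, 1], [1, 4]]
Verify stationarity: grad f(x*) = H x* + g = (0, 0).
Eigenvalues of H: 3.382, 5.618.
Both eigenvalues > 0, so H is positive definite -> x* is a strict local min.

min


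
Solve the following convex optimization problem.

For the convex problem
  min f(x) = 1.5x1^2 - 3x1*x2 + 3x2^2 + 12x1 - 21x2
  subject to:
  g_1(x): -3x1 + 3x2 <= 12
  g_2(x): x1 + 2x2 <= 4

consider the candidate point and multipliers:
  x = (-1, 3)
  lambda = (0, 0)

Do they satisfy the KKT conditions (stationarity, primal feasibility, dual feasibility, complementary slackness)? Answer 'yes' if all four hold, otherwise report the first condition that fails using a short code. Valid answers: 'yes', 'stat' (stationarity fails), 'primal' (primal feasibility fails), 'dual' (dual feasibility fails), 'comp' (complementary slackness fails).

Gradient of f: grad f(x) = Q x + c = (0, 0)
Constraint values g_i(x) = a_i^T x - b_i:
  g_1((-1, 3)) = 0
  g_2((-1, 3)) = 1
Stationarity residual: grad f(x) + sum_i lambda_i a_i = (0, 0)
  -> stationarity OK
Primal feasibility (all g_i <= 0): FAILS
Dual feasibility (all lambda_i >= 0): OK
Complementary slackness (lambda_i * g_i(x) = 0 for all i): OK

Verdict: the first failing condition is primal_feasibility -> primal.

primal


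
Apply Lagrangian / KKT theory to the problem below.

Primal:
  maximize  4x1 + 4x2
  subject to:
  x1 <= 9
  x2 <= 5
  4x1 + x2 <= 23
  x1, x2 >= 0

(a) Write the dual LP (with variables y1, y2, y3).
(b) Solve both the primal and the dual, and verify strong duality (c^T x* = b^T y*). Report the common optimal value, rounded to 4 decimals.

The standard primal-dual pair for 'max c^T x s.t. A x <= b, x >= 0' is:
  Dual:  min b^T y  s.t.  A^T y >= c,  y >= 0.

So the dual LP is:
  minimize  9y1 + 5y2 + 23y3
  subject to:
    y1 + 4y3 >= 4
    y2 + y3 >= 4
    y1, y2, y3 >= 0

Solving the primal: x* = (4.5, 5).
  primal value c^T x* = 38.
Solving the dual: y* = (0, 3, 1).
  dual value b^T y* = 38.
Strong duality: c^T x* = b^T y*. Confirmed.

38


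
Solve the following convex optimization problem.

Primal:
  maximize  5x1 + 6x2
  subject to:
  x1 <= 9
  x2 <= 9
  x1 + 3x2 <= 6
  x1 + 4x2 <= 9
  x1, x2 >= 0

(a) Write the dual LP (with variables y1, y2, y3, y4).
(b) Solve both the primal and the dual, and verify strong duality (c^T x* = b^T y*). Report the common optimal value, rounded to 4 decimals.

The standard primal-dual pair for 'max c^T x s.t. A x <= b, x >= 0' is:
  Dual:  min b^T y  s.t.  A^T y >= c,  y >= 0.

So the dual LP is:
  minimize  9y1 + 9y2 + 6y3 + 9y4
  subject to:
    y1 + y3 + y4 >= 5
    y2 + 3y3 + 4y4 >= 6
    y1, y2, y3, y4 >= 0

Solving the primal: x* = (6, 0).
  primal value c^T x* = 30.
Solving the dual: y* = (0, 0, 5, 0).
  dual value b^T y* = 30.
Strong duality: c^T x* = b^T y*. Confirmed.

30


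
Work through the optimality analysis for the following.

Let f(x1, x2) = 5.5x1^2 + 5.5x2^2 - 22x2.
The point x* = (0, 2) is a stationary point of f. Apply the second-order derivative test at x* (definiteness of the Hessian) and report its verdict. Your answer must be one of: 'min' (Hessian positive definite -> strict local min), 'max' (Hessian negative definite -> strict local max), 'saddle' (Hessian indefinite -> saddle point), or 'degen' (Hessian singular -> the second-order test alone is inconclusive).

Compute the Hessian H = grad^2 f:
  H = [[11, 0], [0, 11]]
Verify stationarity: grad f(x*) = H x* + g = (0, 0).
Eigenvalues of H: 11, 11.
Both eigenvalues > 0, so H is positive definite -> x* is a strict local min.

min


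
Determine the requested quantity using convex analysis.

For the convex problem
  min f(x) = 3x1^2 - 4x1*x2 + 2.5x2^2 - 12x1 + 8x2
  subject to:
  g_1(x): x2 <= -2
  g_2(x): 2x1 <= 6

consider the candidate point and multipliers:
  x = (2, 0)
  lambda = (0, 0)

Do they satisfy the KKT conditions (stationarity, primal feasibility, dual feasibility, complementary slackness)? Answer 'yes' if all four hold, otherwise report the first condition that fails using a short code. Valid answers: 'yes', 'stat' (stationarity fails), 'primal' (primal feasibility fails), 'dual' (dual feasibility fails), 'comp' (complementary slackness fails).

Gradient of f: grad f(x) = Q x + c = (0, 0)
Constraint values g_i(x) = a_i^T x - b_i:
  g_1((2, 0)) = 2
  g_2((2, 0)) = -2
Stationarity residual: grad f(x) + sum_i lambda_i a_i = (0, 0)
  -> stationarity OK
Primal feasibility (all g_i <= 0): FAILS
Dual feasibility (all lambda_i >= 0): OK
Complementary slackness (lambda_i * g_i(x) = 0 for all i): OK

Verdict: the first failing condition is primal_feasibility -> primal.

primal


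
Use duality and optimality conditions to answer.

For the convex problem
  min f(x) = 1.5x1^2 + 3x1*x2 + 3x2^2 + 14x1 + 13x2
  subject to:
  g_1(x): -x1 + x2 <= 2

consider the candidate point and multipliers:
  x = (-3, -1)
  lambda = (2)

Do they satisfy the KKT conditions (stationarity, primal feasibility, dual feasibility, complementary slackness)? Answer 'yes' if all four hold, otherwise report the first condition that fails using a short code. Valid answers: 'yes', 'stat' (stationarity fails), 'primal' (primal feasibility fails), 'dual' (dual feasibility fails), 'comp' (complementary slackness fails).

Gradient of f: grad f(x) = Q x + c = (2, -2)
Constraint values g_i(x) = a_i^T x - b_i:
  g_1((-3, -1)) = 0
Stationarity residual: grad f(x) + sum_i lambda_i a_i = (0, 0)
  -> stationarity OK
Primal feasibility (all g_i <= 0): OK
Dual feasibility (all lambda_i >= 0): OK
Complementary slackness (lambda_i * g_i(x) = 0 for all i): OK

Verdict: yes, KKT holds.

yes


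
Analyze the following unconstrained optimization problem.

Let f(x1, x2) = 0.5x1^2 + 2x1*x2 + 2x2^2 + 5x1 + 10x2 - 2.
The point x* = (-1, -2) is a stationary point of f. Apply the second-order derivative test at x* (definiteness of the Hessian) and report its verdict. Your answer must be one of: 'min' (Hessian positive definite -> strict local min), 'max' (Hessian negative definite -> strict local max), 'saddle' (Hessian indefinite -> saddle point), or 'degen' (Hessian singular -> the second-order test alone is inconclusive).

Compute the Hessian H = grad^2 f:
  H = [[1, 2], [2, 4]]
Verify stationarity: grad f(x*) = H x* + g = (0, 0).
Eigenvalues of H: 0, 5.
H has a zero eigenvalue (singular; positive semidefinite but not definite), so H is neither positive definite, negative definite, nor indefinite. The second-order test alone is inconclusive -> degen.
(Indeed, f is constant along the null direction of H through x*, so x* is not a strict local extremum.)

degen


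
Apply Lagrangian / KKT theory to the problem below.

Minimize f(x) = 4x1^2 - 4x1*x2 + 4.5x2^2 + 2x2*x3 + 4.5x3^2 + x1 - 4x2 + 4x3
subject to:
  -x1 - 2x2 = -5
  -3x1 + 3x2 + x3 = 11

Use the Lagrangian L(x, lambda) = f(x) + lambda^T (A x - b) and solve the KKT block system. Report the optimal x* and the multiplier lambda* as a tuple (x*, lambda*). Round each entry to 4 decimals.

Form the Lagrangian:
  L(x, lambda) = (1/2) x^T Q x + c^T x + lambda^T (A x - b)
Stationarity (grad_x L = 0): Q x + c + A^T lambda = 0.
Primal feasibility: A x = b.

This gives the KKT block system:
  [ Q   A^T ] [ x     ]   [-c ]
  [ A    0  ] [ lambda ] = [ b ]

Solving the linear system:
  x*      = (-0.856, 2.928, -0.352)
  lambda* = (2.504, -6.688)
  f(x*)   = 36.056

x* = (-0.856, 2.928, -0.352), lambda* = (2.504, -6.688)


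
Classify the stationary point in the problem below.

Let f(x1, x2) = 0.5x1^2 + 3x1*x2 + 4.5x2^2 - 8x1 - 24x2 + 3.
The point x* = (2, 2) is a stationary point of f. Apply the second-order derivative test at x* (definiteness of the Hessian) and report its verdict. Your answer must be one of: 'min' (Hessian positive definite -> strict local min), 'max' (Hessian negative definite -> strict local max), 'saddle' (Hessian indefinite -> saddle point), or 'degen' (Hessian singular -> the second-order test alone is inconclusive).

Compute the Hessian H = grad^2 f:
  H = [[1, 3], [3, 9]]
Verify stationarity: grad f(x*) = H x* + g = (0, 0).
Eigenvalues of H: 0, 10.
H has a zero eigenvalue (singular; positive semidefinite but not definite), so H is neither positive definite, negative definite, nor indefinite. The second-order test alone is inconclusive -> degen.
(Indeed, f is constant along the null direction of H through x*, so x* is not a strict local extremum.)

degen


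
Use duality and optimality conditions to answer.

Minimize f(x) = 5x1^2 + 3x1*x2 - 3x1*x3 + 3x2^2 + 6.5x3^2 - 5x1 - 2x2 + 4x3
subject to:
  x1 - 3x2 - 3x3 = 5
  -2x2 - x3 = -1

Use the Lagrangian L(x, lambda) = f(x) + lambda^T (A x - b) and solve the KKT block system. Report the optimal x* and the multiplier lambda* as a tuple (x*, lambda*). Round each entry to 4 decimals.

Form the Lagrangian:
  L(x, lambda) = (1/2) x^T Q x + c^T x + lambda^T (A x - b)
Stationarity (grad_x L = 0): Q x + c + A^T lambda = 0.
Primal feasibility: A x = b.

This gives the KKT block system:
  [ Q   A^T ] [ x     ]   [-c ]
  [ A    0  ] [ lambda ] = [ b ]

Solving the linear system:
  x*      = (2.2553, 1.9149, -2.8298)
  lambda* = (-31.7872, 55.8085)
  f(x*)   = 94.1596

x* = (2.2553, 1.9149, -2.8298), lambda* = (-31.7872, 55.8085)


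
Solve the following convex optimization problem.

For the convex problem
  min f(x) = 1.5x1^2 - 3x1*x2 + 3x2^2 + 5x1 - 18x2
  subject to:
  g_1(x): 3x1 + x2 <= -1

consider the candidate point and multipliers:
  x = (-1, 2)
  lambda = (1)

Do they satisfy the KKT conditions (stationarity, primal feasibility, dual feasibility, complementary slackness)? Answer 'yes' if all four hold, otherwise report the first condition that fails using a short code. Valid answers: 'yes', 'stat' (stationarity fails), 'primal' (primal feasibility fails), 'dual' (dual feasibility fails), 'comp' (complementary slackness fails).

Gradient of f: grad f(x) = Q x + c = (-4, -3)
Constraint values g_i(x) = a_i^T x - b_i:
  g_1((-1, 2)) = 0
Stationarity residual: grad f(x) + sum_i lambda_i a_i = (-1, -2)
  -> stationarity FAILS
Primal feasibility (all g_i <= 0): OK
Dual feasibility (all lambda_i >= 0): OK
Complementary slackness (lambda_i * g_i(x) = 0 for all i): OK

Verdict: the first failing condition is stationarity -> stat.

stat


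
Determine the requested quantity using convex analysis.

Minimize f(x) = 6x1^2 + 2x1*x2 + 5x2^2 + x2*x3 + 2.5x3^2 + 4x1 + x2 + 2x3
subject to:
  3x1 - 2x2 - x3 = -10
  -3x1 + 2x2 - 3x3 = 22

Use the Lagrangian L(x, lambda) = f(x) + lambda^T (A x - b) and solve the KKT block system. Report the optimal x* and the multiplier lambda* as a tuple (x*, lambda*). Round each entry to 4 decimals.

Form the Lagrangian:
  L(x, lambda) = (1/2) x^T Q x + c^T x + lambda^T (A x - b)
Stationarity (grad_x L = 0): Q x + c + A^T lambda = 0.
Primal feasibility: A x = b.

This gives the KKT block system:
  [ Q   A^T ] [ x     ]   [-c ]
  [ A    0  ] [ lambda ] = [ b ]

Solving the linear system:
  x*      = (-2.7531, 2.3704, -3)
  lambda* = (3.4167, -4.6821)
  f(x*)   = 61.2654

x* = (-2.7531, 2.3704, -3), lambda* = (3.4167, -4.6821)


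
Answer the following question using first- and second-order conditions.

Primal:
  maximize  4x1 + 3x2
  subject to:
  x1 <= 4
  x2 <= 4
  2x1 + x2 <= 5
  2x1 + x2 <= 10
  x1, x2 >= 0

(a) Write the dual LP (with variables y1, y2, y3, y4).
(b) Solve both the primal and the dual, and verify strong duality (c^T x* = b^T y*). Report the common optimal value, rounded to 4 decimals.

The standard primal-dual pair for 'max c^T x s.t. A x <= b, x >= 0' is:
  Dual:  min b^T y  s.t.  A^T y >= c,  y >= 0.

So the dual LP is:
  minimize  4y1 + 4y2 + 5y3 + 10y4
  subject to:
    y1 + 2y3 + 2y4 >= 4
    y2 + y3 + y4 >= 3
    y1, y2, y3, y4 >= 0

Solving the primal: x* = (0.5, 4).
  primal value c^T x* = 14.
Solving the dual: y* = (0, 1, 2, 0).
  dual value b^T y* = 14.
Strong duality: c^T x* = b^T y*. Confirmed.

14


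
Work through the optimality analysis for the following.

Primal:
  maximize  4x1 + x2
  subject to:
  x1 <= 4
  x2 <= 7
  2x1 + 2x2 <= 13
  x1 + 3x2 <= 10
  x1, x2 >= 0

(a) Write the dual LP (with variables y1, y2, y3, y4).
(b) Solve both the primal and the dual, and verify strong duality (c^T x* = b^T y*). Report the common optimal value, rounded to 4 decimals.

The standard primal-dual pair for 'max c^T x s.t. A x <= b, x >= 0' is:
  Dual:  min b^T y  s.t.  A^T y >= c,  y >= 0.

So the dual LP is:
  minimize  4y1 + 7y2 + 13y3 + 10y4
  subject to:
    y1 + 2y3 + y4 >= 4
    y2 + 2y3 + 3y4 >= 1
    y1, y2, y3, y4 >= 0

Solving the primal: x* = (4, 2).
  primal value c^T x* = 18.
Solving the dual: y* = (3.6667, 0, 0, 0.3333).
  dual value b^T y* = 18.
Strong duality: c^T x* = b^T y*. Confirmed.

18


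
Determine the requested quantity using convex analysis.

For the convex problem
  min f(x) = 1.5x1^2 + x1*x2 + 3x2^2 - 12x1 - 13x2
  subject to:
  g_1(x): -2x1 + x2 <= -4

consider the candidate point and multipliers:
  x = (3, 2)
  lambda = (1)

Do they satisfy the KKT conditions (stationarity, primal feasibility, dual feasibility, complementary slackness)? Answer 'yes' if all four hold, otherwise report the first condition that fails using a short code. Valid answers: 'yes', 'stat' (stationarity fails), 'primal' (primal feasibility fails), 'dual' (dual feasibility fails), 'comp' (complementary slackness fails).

Gradient of f: grad f(x) = Q x + c = (-1, 2)
Constraint values g_i(x) = a_i^T x - b_i:
  g_1((3, 2)) = 0
Stationarity residual: grad f(x) + sum_i lambda_i a_i = (-3, 3)
  -> stationarity FAILS
Primal feasibility (all g_i <= 0): OK
Dual feasibility (all lambda_i >= 0): OK
Complementary slackness (lambda_i * g_i(x) = 0 for all i): OK

Verdict: the first failing condition is stationarity -> stat.

stat


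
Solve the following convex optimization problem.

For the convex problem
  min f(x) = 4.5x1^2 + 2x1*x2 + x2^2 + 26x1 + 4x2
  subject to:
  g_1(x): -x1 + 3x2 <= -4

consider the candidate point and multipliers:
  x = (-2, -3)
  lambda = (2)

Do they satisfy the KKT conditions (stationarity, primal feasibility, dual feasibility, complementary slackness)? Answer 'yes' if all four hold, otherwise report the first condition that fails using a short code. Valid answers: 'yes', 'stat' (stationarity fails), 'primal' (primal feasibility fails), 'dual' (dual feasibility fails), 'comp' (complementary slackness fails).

Gradient of f: grad f(x) = Q x + c = (2, -6)
Constraint values g_i(x) = a_i^T x - b_i:
  g_1((-2, -3)) = -3
Stationarity residual: grad f(x) + sum_i lambda_i a_i = (0, 0)
  -> stationarity OK
Primal feasibility (all g_i <= 0): OK
Dual feasibility (all lambda_i >= 0): OK
Complementary slackness (lambda_i * g_i(x) = 0 for all i): FAILS

Verdict: the first failing condition is complementary_slackness -> comp.

comp


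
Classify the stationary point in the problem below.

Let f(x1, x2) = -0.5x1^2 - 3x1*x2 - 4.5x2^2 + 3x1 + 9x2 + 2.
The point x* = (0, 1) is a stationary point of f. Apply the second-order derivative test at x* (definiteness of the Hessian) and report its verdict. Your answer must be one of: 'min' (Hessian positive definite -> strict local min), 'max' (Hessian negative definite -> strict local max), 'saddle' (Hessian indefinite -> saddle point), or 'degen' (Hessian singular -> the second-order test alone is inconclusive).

Compute the Hessian H = grad^2 f:
  H = [[-1, -3], [-3, -9]]
Verify stationarity: grad f(x*) = H x* + g = (0, 0).
Eigenvalues of H: -10, 0.
H has a zero eigenvalue (singular; negative semidefinite but not definite), so H is neither positive definite, negative definite, nor indefinite. The second-order test alone is inconclusive -> degen.
(Indeed, f is constant along the null direction of H through x*, so x* is not a strict local extremum.)

degen


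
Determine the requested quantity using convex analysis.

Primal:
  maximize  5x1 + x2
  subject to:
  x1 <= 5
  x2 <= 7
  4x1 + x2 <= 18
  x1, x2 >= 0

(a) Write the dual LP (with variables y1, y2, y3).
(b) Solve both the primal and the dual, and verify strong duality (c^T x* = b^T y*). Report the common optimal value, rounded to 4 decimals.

The standard primal-dual pair for 'max c^T x s.t. A x <= b, x >= 0' is:
  Dual:  min b^T y  s.t.  A^T y >= c,  y >= 0.

So the dual LP is:
  minimize  5y1 + 7y2 + 18y3
  subject to:
    y1 + 4y3 >= 5
    y2 + y3 >= 1
    y1, y2, y3 >= 0

Solving the primal: x* = (4.5, 0).
  primal value c^T x* = 22.5.
Solving the dual: y* = (0, 0, 1.25).
  dual value b^T y* = 22.5.
Strong duality: c^T x* = b^T y*. Confirmed.

22.5


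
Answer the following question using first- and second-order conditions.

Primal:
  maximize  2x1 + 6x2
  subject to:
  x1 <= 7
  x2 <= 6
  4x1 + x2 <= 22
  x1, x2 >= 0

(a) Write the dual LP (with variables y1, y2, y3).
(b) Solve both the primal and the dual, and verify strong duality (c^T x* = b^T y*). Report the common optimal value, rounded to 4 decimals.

The standard primal-dual pair for 'max c^T x s.t. A x <= b, x >= 0' is:
  Dual:  min b^T y  s.t.  A^T y >= c,  y >= 0.

So the dual LP is:
  minimize  7y1 + 6y2 + 22y3
  subject to:
    y1 + 4y3 >= 2
    y2 + y3 >= 6
    y1, y2, y3 >= 0

Solving the primal: x* = (4, 6).
  primal value c^T x* = 44.
Solving the dual: y* = (0, 5.5, 0.5).
  dual value b^T y* = 44.
Strong duality: c^T x* = b^T y*. Confirmed.

44


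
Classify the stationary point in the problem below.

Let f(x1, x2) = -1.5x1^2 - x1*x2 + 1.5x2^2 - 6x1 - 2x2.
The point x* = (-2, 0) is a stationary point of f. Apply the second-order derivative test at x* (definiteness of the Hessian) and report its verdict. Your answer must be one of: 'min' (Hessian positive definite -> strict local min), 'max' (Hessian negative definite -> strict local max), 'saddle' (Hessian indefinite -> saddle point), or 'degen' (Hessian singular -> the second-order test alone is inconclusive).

Compute the Hessian H = grad^2 f:
  H = [[-3, -1], [-1, 3]]
Verify stationarity: grad f(x*) = H x* + g = (0, 0).
Eigenvalues of H: -3.1623, 3.1623.
Eigenvalues have mixed signs, so H is indefinite -> x* is a saddle point.

saddle


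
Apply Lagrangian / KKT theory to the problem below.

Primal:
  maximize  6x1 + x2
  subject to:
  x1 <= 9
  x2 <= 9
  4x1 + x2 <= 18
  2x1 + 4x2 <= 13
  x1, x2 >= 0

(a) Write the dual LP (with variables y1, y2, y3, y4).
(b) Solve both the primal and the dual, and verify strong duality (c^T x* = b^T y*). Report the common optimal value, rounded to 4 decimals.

The standard primal-dual pair for 'max c^T x s.t. A x <= b, x >= 0' is:
  Dual:  min b^T y  s.t.  A^T y >= c,  y >= 0.

So the dual LP is:
  minimize  9y1 + 9y2 + 18y3 + 13y4
  subject to:
    y1 + 4y3 + 2y4 >= 6
    y2 + y3 + 4y4 >= 1
    y1, y2, y3, y4 >= 0

Solving the primal: x* = (4.5, 0).
  primal value c^T x* = 27.
Solving the dual: y* = (0, 0, 1.5, 0).
  dual value b^T y* = 27.
Strong duality: c^T x* = b^T y*. Confirmed.

27


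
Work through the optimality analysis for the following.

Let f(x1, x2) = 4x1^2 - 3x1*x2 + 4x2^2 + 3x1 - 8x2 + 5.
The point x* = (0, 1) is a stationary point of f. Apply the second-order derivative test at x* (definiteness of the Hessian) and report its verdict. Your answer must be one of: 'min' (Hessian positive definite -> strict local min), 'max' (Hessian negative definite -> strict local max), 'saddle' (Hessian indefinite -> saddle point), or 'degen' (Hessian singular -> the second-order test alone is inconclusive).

Compute the Hessian H = grad^2 f:
  H = [[8, -3], [-3, 8]]
Verify stationarity: grad f(x*) = H x* + g = (0, 0).
Eigenvalues of H: 5, 11.
Both eigenvalues > 0, so H is positive definite -> x* is a strict local min.

min


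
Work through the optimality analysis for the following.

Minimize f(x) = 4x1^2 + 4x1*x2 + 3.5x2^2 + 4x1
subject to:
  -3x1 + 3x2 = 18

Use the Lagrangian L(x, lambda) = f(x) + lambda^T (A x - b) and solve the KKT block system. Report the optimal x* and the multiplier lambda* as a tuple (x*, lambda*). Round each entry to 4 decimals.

Form the Lagrangian:
  L(x, lambda) = (1/2) x^T Q x + c^T x + lambda^T (A x - b)
Stationarity (grad_x L = 0): Q x + c + A^T lambda = 0.
Primal feasibility: A x = b.

This gives the KKT block system:
  [ Q   A^T ] [ x     ]   [-c ]
  [ A    0  ] [ lambda ] = [ b ]

Solving the linear system:
  x*      = (-3.0435, 2.9565)
  lambda* = (-2.8406)
  f(x*)   = 19.4783

x* = (-3.0435, 2.9565), lambda* = (-2.8406)


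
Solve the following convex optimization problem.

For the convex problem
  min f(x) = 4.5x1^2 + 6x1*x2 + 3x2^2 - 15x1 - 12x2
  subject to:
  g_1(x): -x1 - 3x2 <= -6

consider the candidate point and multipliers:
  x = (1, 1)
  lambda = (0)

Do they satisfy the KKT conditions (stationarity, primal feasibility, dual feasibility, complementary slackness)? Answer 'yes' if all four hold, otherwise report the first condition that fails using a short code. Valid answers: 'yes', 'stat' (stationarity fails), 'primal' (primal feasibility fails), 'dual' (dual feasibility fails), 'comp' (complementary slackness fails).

Gradient of f: grad f(x) = Q x + c = (0, 0)
Constraint values g_i(x) = a_i^T x - b_i:
  g_1((1, 1)) = 2
Stationarity residual: grad f(x) + sum_i lambda_i a_i = (0, 0)
  -> stationarity OK
Primal feasibility (all g_i <= 0): FAILS
Dual feasibility (all lambda_i >= 0): OK
Complementary slackness (lambda_i * g_i(x) = 0 for all i): OK

Verdict: the first failing condition is primal_feasibility -> primal.

primal


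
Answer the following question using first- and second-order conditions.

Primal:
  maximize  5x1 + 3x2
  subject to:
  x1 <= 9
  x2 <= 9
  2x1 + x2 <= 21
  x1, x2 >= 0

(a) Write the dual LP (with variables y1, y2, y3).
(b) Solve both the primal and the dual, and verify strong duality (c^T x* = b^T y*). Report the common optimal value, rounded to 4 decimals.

The standard primal-dual pair for 'max c^T x s.t. A x <= b, x >= 0' is:
  Dual:  min b^T y  s.t.  A^T y >= c,  y >= 0.

So the dual LP is:
  minimize  9y1 + 9y2 + 21y3
  subject to:
    y1 + 2y3 >= 5
    y2 + y3 >= 3
    y1, y2, y3 >= 0

Solving the primal: x* = (6, 9).
  primal value c^T x* = 57.
Solving the dual: y* = (0, 0.5, 2.5).
  dual value b^T y* = 57.
Strong duality: c^T x* = b^T y*. Confirmed.

57


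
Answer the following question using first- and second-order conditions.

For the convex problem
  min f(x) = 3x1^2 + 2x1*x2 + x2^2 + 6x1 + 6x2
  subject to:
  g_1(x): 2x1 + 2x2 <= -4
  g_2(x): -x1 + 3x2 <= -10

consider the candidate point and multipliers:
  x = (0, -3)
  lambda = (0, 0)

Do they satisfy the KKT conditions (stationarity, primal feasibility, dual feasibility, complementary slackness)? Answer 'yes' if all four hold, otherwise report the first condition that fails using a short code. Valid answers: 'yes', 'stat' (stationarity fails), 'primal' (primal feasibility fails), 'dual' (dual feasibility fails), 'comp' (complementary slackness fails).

Gradient of f: grad f(x) = Q x + c = (0, 0)
Constraint values g_i(x) = a_i^T x - b_i:
  g_1((0, -3)) = -2
  g_2((0, -3)) = 1
Stationarity residual: grad f(x) + sum_i lambda_i a_i = (0, 0)
  -> stationarity OK
Primal feasibility (all g_i <= 0): FAILS
Dual feasibility (all lambda_i >= 0): OK
Complementary slackness (lambda_i * g_i(x) = 0 for all i): OK

Verdict: the first failing condition is primal_feasibility -> primal.

primal


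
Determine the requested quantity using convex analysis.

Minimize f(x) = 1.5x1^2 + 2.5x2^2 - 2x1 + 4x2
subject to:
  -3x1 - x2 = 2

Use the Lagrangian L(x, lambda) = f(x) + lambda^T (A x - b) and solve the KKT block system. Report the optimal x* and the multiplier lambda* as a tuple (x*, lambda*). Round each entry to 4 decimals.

Form the Lagrangian:
  L(x, lambda) = (1/2) x^T Q x + c^T x + lambda^T (A x - b)
Stationarity (grad_x L = 0): Q x + c + A^T lambda = 0.
Primal feasibility: A x = b.

This gives the KKT block system:
  [ Q   A^T ] [ x     ]   [-c ]
  [ A    0  ] [ lambda ] = [ b ]

Solving the linear system:
  x*      = (-0.3333, -1)
  lambda* = (-1)
  f(x*)   = -0.6667

x* = (-0.3333, -1), lambda* = (-1)


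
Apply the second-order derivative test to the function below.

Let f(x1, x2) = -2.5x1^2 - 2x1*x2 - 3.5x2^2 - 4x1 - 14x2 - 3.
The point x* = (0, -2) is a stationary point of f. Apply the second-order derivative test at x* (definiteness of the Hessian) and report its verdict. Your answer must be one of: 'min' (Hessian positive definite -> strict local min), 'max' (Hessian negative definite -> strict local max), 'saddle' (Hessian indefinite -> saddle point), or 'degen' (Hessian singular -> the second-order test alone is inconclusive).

Compute the Hessian H = grad^2 f:
  H = [[-5, -2], [-2, -7]]
Verify stationarity: grad f(x*) = H x* + g = (0, 0).
Eigenvalues of H: -8.2361, -3.7639.
Both eigenvalues < 0, so H is negative definite -> x* is a strict local max.

max


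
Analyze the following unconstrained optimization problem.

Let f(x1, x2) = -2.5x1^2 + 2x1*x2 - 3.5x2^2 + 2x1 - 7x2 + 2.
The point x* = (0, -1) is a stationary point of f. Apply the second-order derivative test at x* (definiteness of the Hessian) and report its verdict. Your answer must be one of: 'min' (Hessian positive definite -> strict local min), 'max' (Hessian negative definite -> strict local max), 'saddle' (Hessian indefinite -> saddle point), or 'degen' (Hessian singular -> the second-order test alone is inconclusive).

Compute the Hessian H = grad^2 f:
  H = [[-5, 2], [2, -7]]
Verify stationarity: grad f(x*) = H x* + g = (0, 0).
Eigenvalues of H: -8.2361, -3.7639.
Both eigenvalues < 0, so H is negative definite -> x* is a strict local max.

max


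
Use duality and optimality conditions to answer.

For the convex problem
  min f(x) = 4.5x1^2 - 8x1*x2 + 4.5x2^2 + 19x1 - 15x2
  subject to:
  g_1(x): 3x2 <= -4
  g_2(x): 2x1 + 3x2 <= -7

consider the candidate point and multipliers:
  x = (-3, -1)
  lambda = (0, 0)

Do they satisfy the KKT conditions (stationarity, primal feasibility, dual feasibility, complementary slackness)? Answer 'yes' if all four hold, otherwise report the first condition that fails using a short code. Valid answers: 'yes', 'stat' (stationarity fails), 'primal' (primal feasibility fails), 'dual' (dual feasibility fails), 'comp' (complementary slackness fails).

Gradient of f: grad f(x) = Q x + c = (0, 0)
Constraint values g_i(x) = a_i^T x - b_i:
  g_1((-3, -1)) = 1
  g_2((-3, -1)) = -2
Stationarity residual: grad f(x) + sum_i lambda_i a_i = (0, 0)
  -> stationarity OK
Primal feasibility (all g_i <= 0): FAILS
Dual feasibility (all lambda_i >= 0): OK
Complementary slackness (lambda_i * g_i(x) = 0 for all i): OK

Verdict: the first failing condition is primal_feasibility -> primal.

primal


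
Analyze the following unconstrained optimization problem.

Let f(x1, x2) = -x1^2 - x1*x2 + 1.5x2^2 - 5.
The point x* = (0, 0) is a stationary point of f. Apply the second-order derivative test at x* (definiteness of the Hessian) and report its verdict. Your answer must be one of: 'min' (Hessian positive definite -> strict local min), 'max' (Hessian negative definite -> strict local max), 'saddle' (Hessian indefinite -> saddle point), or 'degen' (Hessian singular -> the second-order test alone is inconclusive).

Compute the Hessian H = grad^2 f:
  H = [[-2, -1], [-1, 3]]
Verify stationarity: grad f(x*) = H x* + g = (0, 0).
Eigenvalues of H: -2.1926, 3.1926.
Eigenvalues have mixed signs, so H is indefinite -> x* is a saddle point.

saddle


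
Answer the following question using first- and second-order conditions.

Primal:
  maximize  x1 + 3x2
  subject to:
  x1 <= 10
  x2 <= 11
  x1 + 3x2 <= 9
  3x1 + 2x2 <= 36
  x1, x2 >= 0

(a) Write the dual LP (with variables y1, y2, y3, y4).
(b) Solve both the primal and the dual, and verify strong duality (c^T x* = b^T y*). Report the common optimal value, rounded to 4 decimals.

The standard primal-dual pair for 'max c^T x s.t. A x <= b, x >= 0' is:
  Dual:  min b^T y  s.t.  A^T y >= c,  y >= 0.

So the dual LP is:
  minimize  10y1 + 11y2 + 9y3 + 36y4
  subject to:
    y1 + y3 + 3y4 >= 1
    y2 + 3y3 + 2y4 >= 3
    y1, y2, y3, y4 >= 0

Solving the primal: x* = (9, 0).
  primal value c^T x* = 9.
Solving the dual: y* = (0, 0, 1, 0).
  dual value b^T y* = 9.
Strong duality: c^T x* = b^T y*. Confirmed.

9


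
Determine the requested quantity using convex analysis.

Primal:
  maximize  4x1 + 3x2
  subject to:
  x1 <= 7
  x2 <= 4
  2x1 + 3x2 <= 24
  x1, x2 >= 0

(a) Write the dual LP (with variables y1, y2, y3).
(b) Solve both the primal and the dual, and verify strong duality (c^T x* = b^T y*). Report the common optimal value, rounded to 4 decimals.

The standard primal-dual pair for 'max c^T x s.t. A x <= b, x >= 0' is:
  Dual:  min b^T y  s.t.  A^T y >= c,  y >= 0.

So the dual LP is:
  minimize  7y1 + 4y2 + 24y3
  subject to:
    y1 + 2y3 >= 4
    y2 + 3y3 >= 3
    y1, y2, y3 >= 0

Solving the primal: x* = (7, 3.3333).
  primal value c^T x* = 38.
Solving the dual: y* = (2, 0, 1).
  dual value b^T y* = 38.
Strong duality: c^T x* = b^T y*. Confirmed.

38


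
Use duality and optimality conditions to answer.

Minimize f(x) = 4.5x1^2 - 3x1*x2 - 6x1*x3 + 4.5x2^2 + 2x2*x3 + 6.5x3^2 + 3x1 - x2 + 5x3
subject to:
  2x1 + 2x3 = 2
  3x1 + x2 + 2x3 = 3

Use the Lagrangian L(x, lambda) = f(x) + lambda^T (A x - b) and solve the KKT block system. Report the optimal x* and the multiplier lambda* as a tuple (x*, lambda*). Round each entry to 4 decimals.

Form the Lagrangian:
  L(x, lambda) = (1/2) x^T Q x + c^T x + lambda^T (A x - b)
Stationarity (grad_x L = 0): Q x + c + A^T lambda = 0.
Primal feasibility: A x = b.

This gives the KKT block system:
  [ Q   A^T ] [ x     ]   [-c ]
  [ A    0  ] [ lambda ] = [ b ]

Solving the linear system:
  x*      = (0.6792, 0.3208, 0.3208)
  lambda* = (-2.3774, -0.4906)
  f(x*)   = 4.7736

x* = (0.6792, 0.3208, 0.3208), lambda* = (-2.3774, -0.4906)


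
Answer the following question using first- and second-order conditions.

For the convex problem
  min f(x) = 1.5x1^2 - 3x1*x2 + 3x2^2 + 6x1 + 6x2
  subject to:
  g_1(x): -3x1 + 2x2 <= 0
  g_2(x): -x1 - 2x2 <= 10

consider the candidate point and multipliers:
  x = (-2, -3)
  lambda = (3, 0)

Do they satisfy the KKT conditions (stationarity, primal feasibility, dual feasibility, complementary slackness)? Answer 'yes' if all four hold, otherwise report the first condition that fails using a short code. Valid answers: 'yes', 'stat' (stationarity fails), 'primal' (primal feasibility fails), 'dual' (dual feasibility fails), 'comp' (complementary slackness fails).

Gradient of f: grad f(x) = Q x + c = (9, -6)
Constraint values g_i(x) = a_i^T x - b_i:
  g_1((-2, -3)) = 0
  g_2((-2, -3)) = -2
Stationarity residual: grad f(x) + sum_i lambda_i a_i = (0, 0)
  -> stationarity OK
Primal feasibility (all g_i <= 0): OK
Dual feasibility (all lambda_i >= 0): OK
Complementary slackness (lambda_i * g_i(x) = 0 for all i): OK

Verdict: yes, KKT holds.

yes


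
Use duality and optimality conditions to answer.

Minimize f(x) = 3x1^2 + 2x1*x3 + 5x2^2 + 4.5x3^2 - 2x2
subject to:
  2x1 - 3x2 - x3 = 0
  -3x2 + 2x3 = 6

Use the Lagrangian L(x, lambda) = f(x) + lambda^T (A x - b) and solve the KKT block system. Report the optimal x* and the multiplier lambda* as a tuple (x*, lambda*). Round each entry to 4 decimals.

Form the Lagrangian:
  L(x, lambda) = (1/2) x^T Q x + c^T x + lambda^T (A x - b)
Stationarity (grad_x L = 0): Q x + c + A^T lambda = 0.
Primal feasibility: A x = b.

This gives the KKT block system:
  [ Q   A^T ] [ x     ]   [-c ]
  [ A    0  ] [ lambda ] = [ b ]

Solving the linear system:
  x*      = (-0.8297, -1.0354, 1.4469)
  lambda* = (1.0422, -5.1602)
  f(x*)   = 16.516

x* = (-0.8297, -1.0354, 1.4469), lambda* = (1.0422, -5.1602)
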